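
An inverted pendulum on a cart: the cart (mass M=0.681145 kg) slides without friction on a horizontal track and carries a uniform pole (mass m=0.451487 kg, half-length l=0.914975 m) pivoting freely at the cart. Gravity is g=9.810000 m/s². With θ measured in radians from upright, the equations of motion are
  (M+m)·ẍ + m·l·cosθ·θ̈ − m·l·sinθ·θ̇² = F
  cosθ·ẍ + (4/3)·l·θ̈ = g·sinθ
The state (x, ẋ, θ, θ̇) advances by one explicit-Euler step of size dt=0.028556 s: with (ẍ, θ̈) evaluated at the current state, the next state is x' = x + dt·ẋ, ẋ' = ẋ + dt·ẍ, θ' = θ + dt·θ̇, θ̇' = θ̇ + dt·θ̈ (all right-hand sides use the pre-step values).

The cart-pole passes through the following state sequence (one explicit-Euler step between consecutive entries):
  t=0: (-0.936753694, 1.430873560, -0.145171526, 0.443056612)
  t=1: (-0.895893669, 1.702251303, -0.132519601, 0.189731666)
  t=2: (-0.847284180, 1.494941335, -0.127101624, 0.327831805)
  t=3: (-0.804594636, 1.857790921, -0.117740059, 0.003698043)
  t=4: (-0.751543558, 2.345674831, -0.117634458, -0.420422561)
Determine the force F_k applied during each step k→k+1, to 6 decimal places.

F_0 = 7.149409 N
F_1 = -6.240402 N
F_2 = 9.746338 N
F_3 = 13.258230 N

step 0→1:
  ẍ = (ẋ'−ẋ)/dt = (1.702251303−1.430873560)/0.028556 = 9.503353
  θ̈ = (θ̇'−θ̇)/dt = (0.189731666−0.443056612)/0.028556 = -8.871164
  sinθ=-0.144662, cosθ=0.989481
  F = (M+m)·ẍ + m·l·cosθ·θ̈ − m·l·sinθ·θ̇² = 10.763802 + -3.626123 − -0.011731 = 7.149409
step 1→2:
  ẍ = (ẋ'−ẋ)/dt = (1.494941335−1.702251303)/0.028556 = -7.259769
  θ̈ = (θ̇'−θ̇)/dt = (0.327831805−0.189731666)/0.028556 = 4.836116
  sinθ=-0.132132, cosθ=0.991232
  F = (M+m)·ẍ + m·l·cosθ·θ̈ − m·l·sinθ·θ̇² = -8.222647 + 1.980280 − -0.001965 = -6.240402
step 2→3:
  ẍ = (ẋ'−ẋ)/dt = (1.857790921−1.494941335)/0.028556 = 12.706597
  θ̈ = (θ̇'−θ̇)/dt = (0.003698043−0.327831805)/0.028556 = -11.350811
  sinθ=-0.126760, cosθ=0.991933
  F = (M+m)·ẍ + m·l·cosθ·θ̈ − m·l·sinθ·θ̇² = 14.391898 + -4.651188 − -0.005628 = 9.746338
step 3→4:
  ẍ = (ẋ'−ẋ)/dt = (2.345674831−1.857790921)/0.028556 = 17.085163
  θ̈ = (θ̇'−θ̇)/dt = (-0.420422561−0.003698043)/0.028556 = -14.852241
  sinθ=-0.117468, cosθ=0.993077
  F = (M+m)·ẍ + m·l·cosθ·θ̈ − m·l·sinθ·θ̇² = 19.351202 + -6.092973 − -0.000001 = 13.258230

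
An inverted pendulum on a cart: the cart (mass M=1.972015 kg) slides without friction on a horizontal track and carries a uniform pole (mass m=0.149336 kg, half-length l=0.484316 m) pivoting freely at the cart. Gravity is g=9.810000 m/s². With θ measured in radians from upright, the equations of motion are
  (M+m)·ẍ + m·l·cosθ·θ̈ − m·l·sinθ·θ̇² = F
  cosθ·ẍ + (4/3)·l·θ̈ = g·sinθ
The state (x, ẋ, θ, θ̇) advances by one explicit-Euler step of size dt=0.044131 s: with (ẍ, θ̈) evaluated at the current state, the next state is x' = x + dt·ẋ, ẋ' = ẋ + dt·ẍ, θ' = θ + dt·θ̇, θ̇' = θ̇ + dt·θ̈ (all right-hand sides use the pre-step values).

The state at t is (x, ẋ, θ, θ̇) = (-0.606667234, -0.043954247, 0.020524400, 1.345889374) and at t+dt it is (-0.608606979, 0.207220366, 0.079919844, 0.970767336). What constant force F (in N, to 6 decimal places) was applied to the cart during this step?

ẍ = (ẋ'−ẋ)/dt = (0.207220366−-0.043954247)/0.044131 = 5.691569
θ̈ = (θ̇'−θ̇)/dt = (0.970767336−1.345889374)/0.044131 = -8.500193
sinθ=0.020523, cosθ=0.999789
F = (M+m)·ẍ + m·l·cosθ·θ̈ − m·l·sinθ·θ̇² = 12.073815 + -0.614654 − 0.002689 = 11.456472

F = 11.456472 N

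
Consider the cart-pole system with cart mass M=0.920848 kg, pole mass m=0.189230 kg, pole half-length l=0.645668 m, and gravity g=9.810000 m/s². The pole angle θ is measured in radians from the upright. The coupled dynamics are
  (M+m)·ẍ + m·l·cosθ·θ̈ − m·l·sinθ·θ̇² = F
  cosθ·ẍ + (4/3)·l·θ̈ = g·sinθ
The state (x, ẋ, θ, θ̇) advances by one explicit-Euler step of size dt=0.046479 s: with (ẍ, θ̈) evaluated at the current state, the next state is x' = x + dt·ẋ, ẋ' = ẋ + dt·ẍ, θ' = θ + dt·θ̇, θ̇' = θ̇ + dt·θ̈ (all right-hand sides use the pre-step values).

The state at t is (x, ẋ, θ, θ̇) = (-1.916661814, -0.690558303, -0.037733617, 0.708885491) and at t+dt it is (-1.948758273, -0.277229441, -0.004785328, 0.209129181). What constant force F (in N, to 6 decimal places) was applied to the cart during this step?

F = 8.561249 N

ẍ = (ẋ'−ẋ)/dt = (-0.277229441−-0.690558303)/0.046479 = 8.892809
θ̈ = (θ̇'−θ̇)/dt = (0.209129181−0.708885491)/0.046479 = -10.752303
sinθ=-0.037725, cosθ=0.999288
F = (M+m)·ẍ + m·l·cosθ·θ̈ − m·l·sinθ·θ̇² = 9.871711 + -1.312779 − -0.002316 = 8.561249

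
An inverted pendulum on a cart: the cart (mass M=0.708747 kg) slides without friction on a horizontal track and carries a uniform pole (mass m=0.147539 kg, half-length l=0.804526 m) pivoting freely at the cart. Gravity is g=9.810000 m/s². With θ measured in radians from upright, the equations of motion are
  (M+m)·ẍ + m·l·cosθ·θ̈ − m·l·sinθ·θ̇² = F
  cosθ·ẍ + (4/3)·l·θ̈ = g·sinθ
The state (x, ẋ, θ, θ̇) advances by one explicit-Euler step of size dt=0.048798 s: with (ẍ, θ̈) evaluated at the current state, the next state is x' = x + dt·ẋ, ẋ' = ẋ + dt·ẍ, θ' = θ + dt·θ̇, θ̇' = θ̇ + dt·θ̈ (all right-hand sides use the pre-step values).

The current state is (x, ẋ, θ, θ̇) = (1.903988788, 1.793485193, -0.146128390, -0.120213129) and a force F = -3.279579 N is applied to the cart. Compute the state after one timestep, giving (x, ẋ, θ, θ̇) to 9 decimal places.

(1.991507278, 1.589711477, -0.151994550, 0.002745373)

sinθ=-0.145608886, cosθ=0.989342232
temp = (F + m·l·θ̇²·sinθ)/(M+m) = (-3.279579 + -0.000249769)/0.856286 = -3.830295916
θ̈ = (g·sinθ − cosθ·temp)/(l·(4/3 − m·cos²θ/(M+m))) = 2.519744703
ẍ = temp − m·l·θ̈·cosθ/(M+m) = -4.175862043
Euler: x'=1.903988788+0.048798·1.793485193=1.991507278, ẋ'=1.793485193+0.048798·-4.175862043=1.589711477
       θ'=-0.146128390+0.048798·-0.120213129=-0.151994550, θ̇'=-0.120213129+0.048798·2.519744703=0.002745373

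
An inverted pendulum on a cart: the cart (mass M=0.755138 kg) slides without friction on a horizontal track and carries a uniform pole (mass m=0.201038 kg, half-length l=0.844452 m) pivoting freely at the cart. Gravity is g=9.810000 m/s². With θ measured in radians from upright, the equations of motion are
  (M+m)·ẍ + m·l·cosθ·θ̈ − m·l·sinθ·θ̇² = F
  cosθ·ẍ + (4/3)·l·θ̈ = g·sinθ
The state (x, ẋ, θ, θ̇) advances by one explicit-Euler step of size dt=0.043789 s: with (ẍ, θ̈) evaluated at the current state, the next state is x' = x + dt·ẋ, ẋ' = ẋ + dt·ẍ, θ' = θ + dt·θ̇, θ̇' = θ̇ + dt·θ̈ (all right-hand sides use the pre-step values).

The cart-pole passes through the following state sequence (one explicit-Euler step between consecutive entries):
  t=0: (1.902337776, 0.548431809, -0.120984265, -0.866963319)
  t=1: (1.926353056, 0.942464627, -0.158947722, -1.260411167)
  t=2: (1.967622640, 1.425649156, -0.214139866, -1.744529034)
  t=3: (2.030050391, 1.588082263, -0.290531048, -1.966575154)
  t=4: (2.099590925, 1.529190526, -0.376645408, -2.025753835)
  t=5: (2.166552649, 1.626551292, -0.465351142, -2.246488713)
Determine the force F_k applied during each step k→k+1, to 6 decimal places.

step 0→1:
  ẍ = (ẋ'−ẋ)/dt = (0.942464627−0.548431809)/0.043789 = 8.998443
  θ̈ = (θ̇'−θ̇)/dt = (-1.260411167−-0.866963319)/0.043789 = -8.985084
  sinθ=-0.120689, cosθ=0.992690
  F = (M+m)·ẍ + m·l·cosθ·θ̈ − m·l·sinθ·θ̇² = 8.604095 + -1.514220 − -0.015400 = 7.105275
step 1→2:
  ẍ = (ẋ'−ẋ)/dt = (1.425649156−0.942464627)/0.043789 = 11.034381
  θ̈ = (θ̇'−θ̇)/dt = (-1.744529034−-1.260411167)/0.043789 = -11.055696
  sinθ=-0.158279, cosθ=0.987394
  F = (M+m)·ẍ + m·l·cosθ·θ̈ − m·l·sinθ·θ̇² = 10.550811 + -1.853232 − -0.042688 = 8.740266
step 2→3:
  ẍ = (ẋ'−ẋ)/dt = (1.588082263−1.425649156)/0.043789 = 3.709450
  θ̈ = (θ̇'−θ̇)/dt = (-1.966575154−-1.744529034)/0.043789 = -5.070820
  sinθ=-0.212507, cosθ=0.977160
  F = (M+m)·ẍ + m·l·cosθ·θ̈ − m·l·sinθ·θ̇² = 3.546887 + -0.841195 − -0.109795 = 2.815487
step 3→4:
  ẍ = (ẋ'−ẋ)/dt = (1.529190526−1.588082263)/0.043789 = -1.344898
  θ̈ = (θ̇'−θ̇)/dt = (-2.025753835−-1.966575154)/0.043789 = -1.351451
  sinθ=-0.286461, cosθ=0.958092
  F = (M+m)·ẍ + m·l·cosθ·θ̈ − m·l·sinθ·θ̇² = -1.285959 + -0.219817 − -0.188079 = -1.317697
step 4→5:
  ẍ = (ẋ'−ẋ)/dt = (1.626551292−1.529190526)/0.043789 = 2.223407
  θ̈ = (θ̇'−θ̇)/dt = (-2.246488713−-2.025753835)/0.043789 = -5.040875
  sinθ=-0.367803, cosθ=0.929904
  F = (M+m)·ẍ + m·l·cosθ·θ̈ − m·l·sinθ·θ̇² = 2.125968 + -0.795787 − -0.256237 = 1.586418

F_0 = 7.105275 N
F_1 = 8.740266 N
F_2 = 2.815487 N
F_3 = -1.317697 N
F_4 = 1.586418 N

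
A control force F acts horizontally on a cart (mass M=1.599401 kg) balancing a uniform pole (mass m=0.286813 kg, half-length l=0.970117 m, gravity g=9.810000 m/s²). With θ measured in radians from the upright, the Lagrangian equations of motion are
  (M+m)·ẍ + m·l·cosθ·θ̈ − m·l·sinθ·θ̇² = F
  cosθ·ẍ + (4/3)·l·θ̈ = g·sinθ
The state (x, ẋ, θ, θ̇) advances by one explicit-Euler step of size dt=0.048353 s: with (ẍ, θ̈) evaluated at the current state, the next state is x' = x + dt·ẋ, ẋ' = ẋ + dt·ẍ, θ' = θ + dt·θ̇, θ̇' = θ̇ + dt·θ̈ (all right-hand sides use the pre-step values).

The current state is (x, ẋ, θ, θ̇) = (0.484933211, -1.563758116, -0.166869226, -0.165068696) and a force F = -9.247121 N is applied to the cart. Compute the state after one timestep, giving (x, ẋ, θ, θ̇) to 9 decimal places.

sinθ=-0.166095882, cosθ=0.986109608
temp = (F + m·l·θ̇²·sinθ)/(M+m) = (-9.247121 + -0.001259248)/1.886214 = -4.903144738
θ̈ = (g·sinθ − cosθ·temp)/(l·(4/3 − m·cos²θ/(M+m))) = 2.787400998
ẍ = temp − m·l·θ̈·cosθ/(M+m) = -5.308612775
Euler: x'=0.484933211+0.048353·-1.563758116=0.409320815, ẋ'=-1.563758116+0.048353·-5.308612775=-1.820445469
       θ'=-0.166869226+0.048353·-0.165068696=-0.174850793, θ̇'=-0.165068696+0.048353·2.787400998=-0.030289496

(0.409320815, -1.820445469, -0.174850793, -0.030289496)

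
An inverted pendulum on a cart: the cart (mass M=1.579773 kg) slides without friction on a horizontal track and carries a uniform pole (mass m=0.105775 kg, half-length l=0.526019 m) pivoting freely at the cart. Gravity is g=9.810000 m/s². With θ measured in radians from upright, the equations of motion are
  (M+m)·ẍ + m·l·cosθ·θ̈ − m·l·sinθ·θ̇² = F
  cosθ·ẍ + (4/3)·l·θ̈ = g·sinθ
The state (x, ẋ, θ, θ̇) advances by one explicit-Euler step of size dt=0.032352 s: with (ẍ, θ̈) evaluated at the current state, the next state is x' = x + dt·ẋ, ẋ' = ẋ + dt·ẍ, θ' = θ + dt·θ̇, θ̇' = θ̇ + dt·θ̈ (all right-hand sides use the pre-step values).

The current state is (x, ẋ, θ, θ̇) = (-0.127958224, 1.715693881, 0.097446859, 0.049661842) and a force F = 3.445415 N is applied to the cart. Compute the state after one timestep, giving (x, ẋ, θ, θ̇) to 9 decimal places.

sinθ=0.097292708, cosθ=0.995255811
temp = (F + m·l·θ̇²·sinθ)/(M+m) = (3.445415 + 0.000013351)/1.685548 = 2.044099813
θ̈ = (g·sinθ − cosθ·temp)/(l·(4/3 − m·cos²θ/(M+m))) = -1.615108801
ẍ = temp − m·l·θ̈·cosθ/(M+m) = 2.097161352
Euler: x'=-0.127958224+0.032352·1.715693881=-0.072452096, ẋ'=1.715693881+0.032352·2.097161352=1.783541245
       θ'=0.097446859+0.032352·0.049661842=0.099053519, θ̇'=0.049661842+0.032352·-1.615108801=-0.002590158

(-0.072452096, 1.783541245, 0.099053519, -0.002590158)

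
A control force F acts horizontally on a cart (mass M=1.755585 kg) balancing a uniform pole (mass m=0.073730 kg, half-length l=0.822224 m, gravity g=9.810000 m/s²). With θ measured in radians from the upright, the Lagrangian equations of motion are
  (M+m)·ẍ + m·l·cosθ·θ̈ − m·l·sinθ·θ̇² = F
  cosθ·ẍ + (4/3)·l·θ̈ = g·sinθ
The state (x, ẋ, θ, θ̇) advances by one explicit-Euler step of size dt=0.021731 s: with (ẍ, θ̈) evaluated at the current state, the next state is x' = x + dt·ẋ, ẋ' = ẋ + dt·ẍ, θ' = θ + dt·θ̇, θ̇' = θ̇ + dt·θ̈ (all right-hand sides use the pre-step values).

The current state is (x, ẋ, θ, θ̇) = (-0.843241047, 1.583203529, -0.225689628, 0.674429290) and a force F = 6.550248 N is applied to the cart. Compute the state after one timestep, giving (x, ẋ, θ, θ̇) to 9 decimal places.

(-0.808836451, 1.664687953, -0.211033605, 0.558472439)

sinθ=-0.223778554, cosθ=0.974640015
temp = (F + m·l·θ̇²·sinθ)/(M+m) = (6.550248 + -0.006170576)/1.829315 = 3.577337651
θ̈ = (g·sinθ − cosθ·temp)/(l·(4/3 − m·cos²θ/(M+m))) = -5.336010795
ẍ = temp − m·l·θ̈·cosθ/(M+m) = 3.749685879
Euler: x'=-0.843241047+0.021731·1.583203529=-0.808836451, ẋ'=1.583203529+0.021731·3.749685879=1.664687953
       θ'=-0.225689628+0.021731·0.674429290=-0.211033605, θ̇'=0.674429290+0.021731·-5.336010795=0.558472439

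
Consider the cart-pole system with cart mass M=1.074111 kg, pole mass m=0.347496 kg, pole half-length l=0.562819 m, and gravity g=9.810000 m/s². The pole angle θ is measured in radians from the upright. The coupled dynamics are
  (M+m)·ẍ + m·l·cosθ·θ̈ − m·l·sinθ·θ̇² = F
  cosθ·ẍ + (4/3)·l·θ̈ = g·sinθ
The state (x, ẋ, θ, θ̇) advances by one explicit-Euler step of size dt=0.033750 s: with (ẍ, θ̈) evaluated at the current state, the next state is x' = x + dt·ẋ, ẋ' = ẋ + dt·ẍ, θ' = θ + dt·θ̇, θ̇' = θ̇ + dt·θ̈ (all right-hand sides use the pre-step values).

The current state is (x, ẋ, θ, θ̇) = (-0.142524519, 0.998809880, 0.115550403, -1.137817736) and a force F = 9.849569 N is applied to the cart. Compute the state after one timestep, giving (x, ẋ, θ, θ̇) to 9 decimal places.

(-0.108814686, 1.276645941, 0.077149054, -1.454719468)

sinθ=0.115293438, cosθ=0.993331477
temp = (F + m·l·θ̇²·sinθ)/(M+m) = (9.849569 + 0.029192316)/1.421607 = 6.949010040
θ̈ = (g·sinθ − cosθ·temp)/(l·(4/3 − m·cos²θ/(M+m))) = -9.389680963
ẍ = temp − m·l·θ̈·cosθ/(M+m) = 8.232179577
Euler: x'=-0.142524519+0.033750·0.998809880=-0.108814686, ẋ'=0.998809880+0.033750·8.232179577=1.276645941
       θ'=0.115550403+0.033750·-1.137817736=0.077149054, θ̇'=-1.137817736+0.033750·-9.389680963=-1.454719468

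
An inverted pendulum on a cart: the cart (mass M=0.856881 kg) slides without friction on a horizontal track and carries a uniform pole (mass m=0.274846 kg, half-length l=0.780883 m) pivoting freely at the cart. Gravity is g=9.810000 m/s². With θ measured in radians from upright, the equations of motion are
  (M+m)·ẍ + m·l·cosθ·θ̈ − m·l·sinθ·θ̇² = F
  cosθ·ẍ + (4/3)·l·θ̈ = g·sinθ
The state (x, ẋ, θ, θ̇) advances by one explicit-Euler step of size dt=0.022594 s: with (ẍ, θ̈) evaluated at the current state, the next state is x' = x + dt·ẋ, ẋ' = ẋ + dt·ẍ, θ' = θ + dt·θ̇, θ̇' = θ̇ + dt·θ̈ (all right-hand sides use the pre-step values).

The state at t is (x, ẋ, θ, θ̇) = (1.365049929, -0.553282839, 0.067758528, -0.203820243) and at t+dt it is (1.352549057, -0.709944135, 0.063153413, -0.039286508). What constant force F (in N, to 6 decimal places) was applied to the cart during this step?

ẍ = (ẋ'−ẋ)/dt = (-0.709944135−-0.553282839)/0.022594 = -6.933757
θ̈ = (θ̇'−θ̇)/dt = (-0.039286508−-0.203820243)/0.022594 = 7.282187
sinθ=0.067707, cosθ=0.997705
F = (M+m)·ẍ + m·l·cosθ·θ̈ − m·l·sinθ·θ̇² = -7.847120 + 1.559335 − 0.000604 = -6.288388

F = -6.288388 N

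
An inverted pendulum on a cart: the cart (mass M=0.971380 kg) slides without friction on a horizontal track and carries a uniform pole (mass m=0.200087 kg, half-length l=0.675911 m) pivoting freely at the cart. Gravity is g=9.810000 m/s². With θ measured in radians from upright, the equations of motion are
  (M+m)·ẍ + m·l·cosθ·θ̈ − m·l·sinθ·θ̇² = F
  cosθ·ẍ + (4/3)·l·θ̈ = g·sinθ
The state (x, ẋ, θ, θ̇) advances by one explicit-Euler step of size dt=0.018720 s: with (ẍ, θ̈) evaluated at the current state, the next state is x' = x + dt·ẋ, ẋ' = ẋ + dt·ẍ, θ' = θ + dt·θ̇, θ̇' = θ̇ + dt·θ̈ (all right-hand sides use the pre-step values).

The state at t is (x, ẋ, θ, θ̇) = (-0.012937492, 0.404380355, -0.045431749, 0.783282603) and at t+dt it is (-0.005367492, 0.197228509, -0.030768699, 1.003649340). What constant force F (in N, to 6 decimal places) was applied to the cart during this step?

ẍ = (ẋ'−ẋ)/dt = (0.197228509−0.404380355)/0.018720 = -11.065804
θ̈ = (θ̇'−θ̇)/dt = (1.003649340−0.783282603)/0.018720 = 11.771727
sinθ=-0.045416, cosθ=0.998968
F = (M+m)·ẍ + m·l·cosθ·θ̈ − m·l·sinθ·θ̇² = -12.963224 + 1.590378 − -0.003768 = -11.369078

F = -11.369078 N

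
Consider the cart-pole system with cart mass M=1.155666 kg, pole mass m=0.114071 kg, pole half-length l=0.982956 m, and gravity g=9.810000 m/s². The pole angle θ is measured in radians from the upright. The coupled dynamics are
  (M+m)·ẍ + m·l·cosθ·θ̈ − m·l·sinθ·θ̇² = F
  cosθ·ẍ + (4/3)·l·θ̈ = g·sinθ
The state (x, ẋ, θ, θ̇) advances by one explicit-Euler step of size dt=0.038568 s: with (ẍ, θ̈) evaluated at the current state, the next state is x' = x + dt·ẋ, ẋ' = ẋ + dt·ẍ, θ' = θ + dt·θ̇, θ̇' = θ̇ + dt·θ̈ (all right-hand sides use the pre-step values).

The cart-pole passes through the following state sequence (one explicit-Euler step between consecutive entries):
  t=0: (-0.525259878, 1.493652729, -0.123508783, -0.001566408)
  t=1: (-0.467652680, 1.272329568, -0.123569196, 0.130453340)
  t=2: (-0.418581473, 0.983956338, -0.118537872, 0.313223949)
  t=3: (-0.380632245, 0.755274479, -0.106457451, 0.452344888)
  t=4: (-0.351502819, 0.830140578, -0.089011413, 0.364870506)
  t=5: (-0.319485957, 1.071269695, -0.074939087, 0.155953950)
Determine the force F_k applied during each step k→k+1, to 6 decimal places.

F_0 = -6.905518 N
F_1 = -8.966290 N
F_2 = -7.125750 N
F_3 = 2.214312 N
F_4 = 7.334820 N

step 0→1:
  ẍ = (ẋ'−ẋ)/dt = (1.272329568−1.493652729)/0.038568 = -5.738518
  θ̈ = (θ̇'−θ̇)/dt = (0.130453340−-0.001566408)/0.038568 = 3.423038
  sinθ=-0.123195, cosθ=0.992382
  F = (M+m)·ẍ + m·l·cosθ·θ̈ − m·l·sinθ·θ̇² = -7.286409 + 0.380891 − -0.000000 = -6.905518
step 1→2:
  ẍ = (ẋ'−ẋ)/dt = (0.983956338−1.272329568)/0.038568 = -7.477008
  θ̈ = (θ̇'−θ̇)/dt = (0.313223949−0.130453340)/0.038568 = 4.738919
  sinθ=-0.123255, cosθ=0.992375
  F = (M+m)·ẍ + m·l·cosθ·θ̈ − m·l·sinθ·θ̇² = -9.493833 + 0.527308 − -0.000235 = -8.966290
step 2→3:
  ẍ = (ẋ'−ẋ)/dt = (0.755274479−0.983956338)/0.038568 = -5.929316
  θ̈ = (θ̇'−θ̇)/dt = (0.452344888−0.313223949)/0.038568 = 3.607160
  sinθ=-0.118260, cosθ=0.992983
  F = (M+m)·ẍ + m·l·cosθ·θ̈ − m·l·sinθ·θ̇² = -7.528672 + 0.401621 − -0.001301 = -7.125750
step 3→4:
  ẍ = (ẋ'−ẋ)/dt = (0.830140578−0.755274479)/0.038568 = 1.941145
  θ̈ = (θ̇'−θ̇)/dt = (0.364870506−0.452344888)/0.038568 = -2.268056
  sinθ=-0.106256, cosθ=0.994339
  F = (M+m)·ẍ + m·l·cosθ·θ̈ − m·l·sinθ·θ̇² = 2.464744 + -0.252870 − -0.002438 = 2.214312
step 4→5:
  ẍ = (ẋ'−ẋ)/dt = (1.071269695−0.830140578)/0.038568 = 6.252051
  θ̈ = (θ̇'−θ̇)/dt = (0.155953950−0.364870506)/0.038568 = -5.416837
  sinθ=-0.088894, cosθ=0.996041
  F = (M+m)·ẍ + m·l·cosθ·θ̈ − m·l·sinθ·θ̇² = 7.938461 + -0.604968 − -0.001327 = 7.334820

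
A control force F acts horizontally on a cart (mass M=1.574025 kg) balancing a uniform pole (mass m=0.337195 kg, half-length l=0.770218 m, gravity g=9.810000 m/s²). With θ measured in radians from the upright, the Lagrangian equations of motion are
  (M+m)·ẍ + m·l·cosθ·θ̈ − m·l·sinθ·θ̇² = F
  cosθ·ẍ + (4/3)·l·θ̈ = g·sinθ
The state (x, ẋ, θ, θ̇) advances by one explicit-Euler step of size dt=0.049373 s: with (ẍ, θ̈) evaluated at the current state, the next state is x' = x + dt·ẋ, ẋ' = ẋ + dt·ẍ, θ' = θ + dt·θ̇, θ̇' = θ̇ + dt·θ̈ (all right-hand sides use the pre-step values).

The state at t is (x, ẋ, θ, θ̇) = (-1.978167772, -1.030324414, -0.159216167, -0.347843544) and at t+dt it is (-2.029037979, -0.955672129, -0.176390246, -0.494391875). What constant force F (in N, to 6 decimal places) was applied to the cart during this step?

F = 2.133630 N

ẍ = (ẋ'−ẋ)/dt = (-0.955672129−-1.030324414)/0.049373 = 1.512006
θ̈ = (θ̇'−θ̇)/dt = (-0.494391875−-0.347843544)/0.049373 = -2.968188
sinθ=-0.158544, cosθ=0.987352
F = (M+m)·ẍ + m·l·cosθ·θ̈ − m·l·sinθ·θ̇² = 2.889777 + -0.761129 − -0.004982 = 2.133630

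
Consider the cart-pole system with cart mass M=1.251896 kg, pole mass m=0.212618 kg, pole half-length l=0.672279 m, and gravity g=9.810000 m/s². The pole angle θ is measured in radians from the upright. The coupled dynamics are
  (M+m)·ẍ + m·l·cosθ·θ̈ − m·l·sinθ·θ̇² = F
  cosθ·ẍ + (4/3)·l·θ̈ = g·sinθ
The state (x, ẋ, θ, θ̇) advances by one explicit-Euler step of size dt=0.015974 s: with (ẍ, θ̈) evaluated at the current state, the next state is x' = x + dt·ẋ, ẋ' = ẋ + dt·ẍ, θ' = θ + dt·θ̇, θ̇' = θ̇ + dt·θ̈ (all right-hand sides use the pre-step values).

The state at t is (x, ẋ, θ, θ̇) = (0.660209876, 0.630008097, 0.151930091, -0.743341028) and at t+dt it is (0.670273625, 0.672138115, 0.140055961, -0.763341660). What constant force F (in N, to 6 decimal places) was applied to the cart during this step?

ẍ = (ẋ'−ẋ)/dt = (0.672138115−0.630008097)/0.015974 = 2.637412
θ̈ = (θ̇'−θ̇)/dt = (-0.763341660−-0.743341028)/0.015974 = -1.252074
sinθ=0.151346, cosθ=0.988481
F = (M+m)·ẍ + m·l·cosθ·θ̈ − m·l·sinθ·θ̇² = 3.862527 + -0.176908 − 0.011954 = 3.673665

F = 3.673665 N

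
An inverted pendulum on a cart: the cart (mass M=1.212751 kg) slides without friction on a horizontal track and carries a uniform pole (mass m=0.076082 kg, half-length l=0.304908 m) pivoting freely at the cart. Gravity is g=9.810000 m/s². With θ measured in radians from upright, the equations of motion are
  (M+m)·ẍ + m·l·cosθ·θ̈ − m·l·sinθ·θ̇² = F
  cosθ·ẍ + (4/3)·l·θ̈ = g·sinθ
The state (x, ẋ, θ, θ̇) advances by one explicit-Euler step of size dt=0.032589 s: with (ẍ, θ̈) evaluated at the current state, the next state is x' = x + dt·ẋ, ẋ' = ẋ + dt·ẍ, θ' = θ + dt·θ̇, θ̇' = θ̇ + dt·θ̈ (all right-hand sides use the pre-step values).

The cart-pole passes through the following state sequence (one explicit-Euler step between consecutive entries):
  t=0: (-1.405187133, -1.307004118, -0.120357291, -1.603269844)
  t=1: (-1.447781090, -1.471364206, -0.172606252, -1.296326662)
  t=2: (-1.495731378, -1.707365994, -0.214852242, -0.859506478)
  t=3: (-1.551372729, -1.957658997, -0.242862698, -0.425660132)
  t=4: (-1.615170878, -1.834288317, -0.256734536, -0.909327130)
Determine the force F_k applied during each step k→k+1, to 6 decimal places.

F_0 = -6.276057 N
F_1 = -9.020403 N
F_2 = -9.593232 N
F_3 = 4.545899 N

step 0→1:
  ẍ = (ẋ'−ẋ)/dt = (-1.471364206−-1.307004118)/0.032589 = -5.043422
  θ̈ = (θ̇'−θ̇)/dt = (-1.296326662−-1.603269844)/0.032589 = 9.418613
  sinθ=-0.120067, cosθ=0.992766
  F = (M+m)·ẍ + m·l·cosθ·θ̈ − m·l·sinθ·θ̇² = -6.500129 + 0.216912 − -0.007160 = -6.276057
step 1→2:
  ẍ = (ẋ'−ẋ)/dt = (-1.707365994−-1.471364206)/0.032589 = -7.241762
  θ̈ = (θ̇'−θ̇)/dt = (-0.859506478−-1.296326662)/0.032589 = 13.403915
  sinθ=-0.171750, cosθ=0.985140
  F = (M+m)·ẍ + m·l·cosθ·θ̈ − m·l·sinθ·θ̇² = -9.333422 + 0.306324 − -0.006695 = -9.020403
step 2→3:
  ẍ = (ẋ'−ẋ)/dt = (-1.957658997−-1.707365994)/0.032589 = -7.680291
  θ̈ = (θ̇'−θ̇)/dt = (-0.425660132−-0.859506478)/0.032589 = 13.312662
  sinθ=-0.213203, cosθ=0.977008
  F = (M+m)·ẍ + m·l·cosθ·θ̈ − m·l·sinθ·θ̇² = -9.898612 + 0.301727 − -0.003654 = -9.593232
step 3→4:
  ẍ = (ẋ'−ẋ)/dt = (-1.834288317−-1.957658997)/0.032589 = 3.785654
  θ̈ = (θ̇'−θ̇)/dt = (-0.909327130−-0.425660132)/0.032589 = -14.841419
  sinθ=-0.240482, cosθ=0.970654
  F = (M+m)·ẍ + m·l·cosθ·θ̈ − m·l·sinθ·θ̇² = 4.879076 + -0.334188 − -0.001011 = 4.545899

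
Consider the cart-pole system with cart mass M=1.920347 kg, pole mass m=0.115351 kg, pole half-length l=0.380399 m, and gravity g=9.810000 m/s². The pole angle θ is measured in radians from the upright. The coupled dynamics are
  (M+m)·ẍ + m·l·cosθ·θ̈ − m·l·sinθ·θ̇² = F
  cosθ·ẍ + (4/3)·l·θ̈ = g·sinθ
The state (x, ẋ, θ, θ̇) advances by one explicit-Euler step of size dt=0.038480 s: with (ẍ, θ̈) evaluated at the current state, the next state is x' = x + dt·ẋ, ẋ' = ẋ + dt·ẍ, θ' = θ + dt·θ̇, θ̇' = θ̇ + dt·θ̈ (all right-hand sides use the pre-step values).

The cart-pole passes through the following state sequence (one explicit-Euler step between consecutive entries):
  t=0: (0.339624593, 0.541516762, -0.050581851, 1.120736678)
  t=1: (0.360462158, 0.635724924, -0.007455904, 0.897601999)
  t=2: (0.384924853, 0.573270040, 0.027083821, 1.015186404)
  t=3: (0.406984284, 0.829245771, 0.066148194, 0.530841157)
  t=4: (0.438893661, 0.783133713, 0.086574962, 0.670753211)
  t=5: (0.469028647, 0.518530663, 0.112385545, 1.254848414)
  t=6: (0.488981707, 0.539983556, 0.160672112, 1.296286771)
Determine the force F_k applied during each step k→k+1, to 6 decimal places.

F_0 = 4.732539 N
F_1 = -3.169692 N
F_2 = 12.988492 N
F_3 = -2.281077 N
F_4 = -13.336378 N
F_5 = 1.174123 N

step 0→1:
  ẍ = (ẋ'−ẋ)/dt = (0.635724924−0.541516762)/0.038480 = 2.448237
  θ̈ = (θ̇'−θ̇)/dt = (0.897601999−1.120736678)/0.038480 = -5.798718
  sinθ=-0.050560, cosθ=0.998721
  F = (M+m)·ẍ + m·l·cosθ·θ̈ − m·l·sinθ·θ̇² = 4.983871 + -0.254119 − -0.002787 = 4.732539
step 1→2:
  ẍ = (ẋ'−ẋ)/dt = (0.573270040−0.635724924)/0.038480 = -1.623048
  θ̈ = (θ̇'−θ̇)/dt = (1.015186404−0.897601999)/0.038480 = 3.055728
  sinθ=-0.007456, cosθ=0.999972
  F = (M+m)·ẍ + m·l·cosθ·θ̈ − m·l·sinθ·θ̇² = -3.304035 + 0.134080 − -0.000264 = -3.169692
step 2→3:
  ẍ = (ẋ'−ẋ)/dt = (0.829245771−0.573270040)/0.038480 = 6.652176
  θ̈ = (θ̇'−θ̇)/dt = (0.530841157−1.015186404)/0.038480 = -12.586935
  sinθ=0.027081, cosθ=0.999633
  F = (M+m)·ẍ + m·l·cosθ·θ̈ − m·l·sinθ·θ̇² = 13.541821 + -0.552105 − 0.001225 = 12.988492
step 3→4:
  ẍ = (ẋ'−ẋ)/dt = (0.783133713−0.829245771)/0.038480 = -1.198338
  θ̈ = (θ̇'−θ̇)/dt = (0.670753211−0.530841157)/0.038480 = 3.635968
  sinθ=0.066100, cosθ=0.997813
  F = (M+m)·ẍ + m·l·cosθ·θ̈ − m·l·sinθ·θ̇² = -2.439455 + 0.159195 − 0.000817 = -2.281077
step 4→5:
  ẍ = (ẋ'−ẋ)/dt = (0.518530663−0.783133713)/0.038480 = -6.876379
  θ̈ = (θ̇'−θ̇)/dt = (1.254848414−0.670753211)/0.038480 = 15.179189
  sinθ=0.086467, cosθ=0.996255
  F = (M+m)·ẍ + m·l·cosθ·θ̈ − m·l·sinθ·θ̇² = -13.998230 + 0.663559 − 0.001707 = -13.336378
step 5→6:
  ẍ = (ẋ'−ẋ)/dt = (0.539983556−0.518530663)/0.038480 = 0.557508
  θ̈ = (θ̇'−θ̇)/dt = (1.296286771−1.254848414)/0.038480 = 1.076880
  sinθ=0.112149, cosθ=0.993691
  F = (M+m)·ẍ + m·l·cosθ·θ̈ − m·l·sinθ·θ̇² = 1.134917 + 0.046955 − 0.007749 = 1.174123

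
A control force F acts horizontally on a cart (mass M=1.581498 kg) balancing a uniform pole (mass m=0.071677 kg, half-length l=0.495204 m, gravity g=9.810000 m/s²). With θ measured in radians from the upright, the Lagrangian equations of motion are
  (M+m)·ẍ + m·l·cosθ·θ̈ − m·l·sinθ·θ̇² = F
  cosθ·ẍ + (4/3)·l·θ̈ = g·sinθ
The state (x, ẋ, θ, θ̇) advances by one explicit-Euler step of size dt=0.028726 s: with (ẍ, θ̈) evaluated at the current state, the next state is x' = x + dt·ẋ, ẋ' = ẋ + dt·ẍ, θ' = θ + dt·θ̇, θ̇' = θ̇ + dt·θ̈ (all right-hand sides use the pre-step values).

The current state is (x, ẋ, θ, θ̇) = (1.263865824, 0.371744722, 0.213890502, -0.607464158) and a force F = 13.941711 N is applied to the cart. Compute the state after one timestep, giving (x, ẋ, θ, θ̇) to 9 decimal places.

(1.274544563, 0.619851465, 0.196440487, -0.884072531)

sinθ=0.212263344, cosθ=0.977212501
temp = (F + m·l·θ̇²·sinθ)/(M+m) = (13.941711 + 0.002780227)/1.653175 = 8.434975866
θ̈ = (g·sinθ − cosθ·temp)/(l·(4/3 − m·cos²θ/(M+m))) = -9.629199096
ẍ = temp − m·l·θ̈·cosθ/(M+m) = 8.637009798
Euler: x'=1.263865824+0.028726·0.371744722=1.274544563, ẋ'=0.371744722+0.028726·8.637009798=0.619851465
       θ'=0.213890502+0.028726·-0.607464158=0.196440487, θ̇'=-0.607464158+0.028726·-9.629199096=-0.884072531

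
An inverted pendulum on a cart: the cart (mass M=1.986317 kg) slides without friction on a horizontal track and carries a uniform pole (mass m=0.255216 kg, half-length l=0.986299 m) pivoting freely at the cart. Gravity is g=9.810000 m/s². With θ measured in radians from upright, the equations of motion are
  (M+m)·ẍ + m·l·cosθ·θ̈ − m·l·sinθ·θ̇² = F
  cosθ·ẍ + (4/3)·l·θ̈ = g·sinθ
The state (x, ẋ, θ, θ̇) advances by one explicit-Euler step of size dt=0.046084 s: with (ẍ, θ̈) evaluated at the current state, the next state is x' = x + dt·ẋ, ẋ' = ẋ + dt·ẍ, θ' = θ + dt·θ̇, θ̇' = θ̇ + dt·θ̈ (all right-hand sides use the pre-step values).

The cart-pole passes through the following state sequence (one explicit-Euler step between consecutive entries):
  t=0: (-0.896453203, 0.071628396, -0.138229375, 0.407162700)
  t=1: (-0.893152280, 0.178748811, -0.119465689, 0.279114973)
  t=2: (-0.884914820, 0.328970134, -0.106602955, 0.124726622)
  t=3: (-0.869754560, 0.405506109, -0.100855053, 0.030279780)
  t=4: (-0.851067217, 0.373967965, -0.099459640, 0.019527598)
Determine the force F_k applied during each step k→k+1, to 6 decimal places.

step 0→1:
  ẍ = (ẋ'−ẋ)/dt = (0.178748811−0.071628396)/0.046084 = 2.324460
  θ̈ = (θ̇'−θ̇)/dt = (0.279114973−0.407162700)/0.046084 = -2.778572
  sinθ=-0.137790, cosθ=0.990462
  F = (M+m)·ẍ + m·l·cosθ·θ̈ − m·l·sinθ·θ̇² = 5.210354 + -0.692749 − -0.005750 = 4.523355
step 1→2:
  ẍ = (ẋ'−ẋ)/dt = (0.328970134−0.178748811)/0.046084 = 3.259728
  θ̈ = (θ̇'−θ̇)/dt = (0.124726622−0.279114973)/0.046084 = -3.350151
  sinθ=-0.119182, cosθ=0.992872
  F = (M+m)·ẍ + m·l·cosθ·θ̈ − m·l·sinθ·θ̇² = 7.306789 + -0.837287 − -0.002337 = 6.471839
step 2→3:
  ẍ = (ẋ'−ẋ)/dt = (0.405506109−0.328970134)/0.046084 = 1.660793
  θ̈ = (θ̇'−θ̇)/dt = (0.030279780−0.124726622)/0.046084 = -2.049450
  sinθ=-0.106401, cosθ=0.994323
  F = (M+m)·ẍ + m·l·cosθ·θ̈ − m·l·sinθ·θ̇² = 3.722722 + -0.512957 − -0.000417 = 3.210181
step 3→4:
  ẍ = (ẋ'−ẋ)/dt = (0.373967965−0.405506109)/0.046084 = -0.684362
  θ̈ = (θ̇'−θ̇)/dt = (0.019527598−0.030279780)/0.046084 = -0.233317
  sinθ=-0.100684, cosθ=0.994918
  F = (M+m)·ẍ + m·l·cosθ·θ̈ − m·l·sinθ·θ̇² = -1.534020 + -0.058432 − -0.000023 = -1.592429

F_0 = 4.523355 N
F_1 = 6.471839 N
F_2 = 3.210181 N
F_3 = -1.592429 N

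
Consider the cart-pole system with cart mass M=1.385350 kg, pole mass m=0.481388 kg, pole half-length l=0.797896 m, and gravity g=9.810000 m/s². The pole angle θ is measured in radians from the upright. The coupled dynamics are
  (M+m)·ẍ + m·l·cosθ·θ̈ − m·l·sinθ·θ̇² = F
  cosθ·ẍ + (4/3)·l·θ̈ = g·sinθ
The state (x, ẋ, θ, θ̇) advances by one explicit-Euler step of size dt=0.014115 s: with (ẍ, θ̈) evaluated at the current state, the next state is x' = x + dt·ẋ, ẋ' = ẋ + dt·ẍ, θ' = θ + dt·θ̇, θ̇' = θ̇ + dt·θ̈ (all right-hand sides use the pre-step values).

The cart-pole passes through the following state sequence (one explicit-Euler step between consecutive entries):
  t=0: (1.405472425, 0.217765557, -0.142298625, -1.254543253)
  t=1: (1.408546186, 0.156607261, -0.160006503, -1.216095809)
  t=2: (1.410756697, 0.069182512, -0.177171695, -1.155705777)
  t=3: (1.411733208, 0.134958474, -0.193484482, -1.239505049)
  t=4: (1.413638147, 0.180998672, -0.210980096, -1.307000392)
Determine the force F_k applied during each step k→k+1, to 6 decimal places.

step 0→1:
  ẍ = (ẋ'−ẋ)/dt = (0.156607261−0.217765557)/0.014115 = -4.332858
  θ̈ = (θ̇'−θ̇)/dt = (-1.216095809−-1.254543253)/0.014115 = 2.723871
  sinθ=-0.141819, cosθ=0.989893
  F = (M+m)·ẍ + m·l·cosθ·θ̈ − m·l·sinθ·θ̇² = -8.088311 + 1.035658 − -0.085733 = -6.966921
step 1→2:
  ẍ = (ẋ'−ẋ)/dt = (0.069182512−0.156607261)/0.014115 = -6.193748
  θ̈ = (θ̇'−θ̇)/dt = (-1.155705777−-1.216095809)/0.014115 = 4.278429
  sinθ=-0.159325, cosθ=0.987226
  F = (M+m)·ẍ + m·l·cosθ·θ̈ − m·l·sinθ·θ̇² = -11.562104 + 1.622343 − -0.090502 = -9.849259
step 2→3:
  ẍ = (ẋ'−ẋ)/dt = (0.134958474−0.069182512)/0.014115 = 4.660004
  θ̈ = (θ̇'−θ̇)/dt = (-1.239505049−-1.155705777)/0.014115 = -5.936895
  sinθ=-0.176246, cosθ=0.984346
  F = (M+m)·ẍ + m·l·cosθ·θ̈ − m·l·sinθ·θ̇² = 8.699007 + -2.244651 − -0.090418 = 6.544775
step 3→4:
  ẍ = (ẋ'−ẋ)/dt = (0.180998672−0.134958474)/0.014115 = 3.261792
  θ̈ = (θ̇'−θ̇)/dt = (-1.307000392−-1.239505049)/0.014115 = -4.781817
  sinθ=-0.192280, cosθ=0.981340
  F = (M+m)·ẍ + m·l·cosθ·θ̈ − m·l·sinθ·θ̇² = 6.088912 + -1.802412 − -0.113467 = 4.399967

F_0 = -6.966921 N
F_1 = -9.849259 N
F_2 = 6.544775 N
F_3 = 4.399967 N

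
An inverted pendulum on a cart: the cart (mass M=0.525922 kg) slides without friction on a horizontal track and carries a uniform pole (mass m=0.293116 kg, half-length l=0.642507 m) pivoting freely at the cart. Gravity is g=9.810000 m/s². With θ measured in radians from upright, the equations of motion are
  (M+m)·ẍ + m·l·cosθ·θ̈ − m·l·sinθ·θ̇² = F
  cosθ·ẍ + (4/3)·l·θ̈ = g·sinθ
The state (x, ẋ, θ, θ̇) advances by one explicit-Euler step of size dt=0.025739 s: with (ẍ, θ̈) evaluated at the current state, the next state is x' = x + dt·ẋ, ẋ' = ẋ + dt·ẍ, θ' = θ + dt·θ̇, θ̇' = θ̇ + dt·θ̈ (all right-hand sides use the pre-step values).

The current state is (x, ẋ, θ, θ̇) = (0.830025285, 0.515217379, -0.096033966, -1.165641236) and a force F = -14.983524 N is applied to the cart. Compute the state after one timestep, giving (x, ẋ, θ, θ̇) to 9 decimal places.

(0.843286465, -0.118482490, -0.126036406, -0.457592130)

sinθ=-0.095886421, cosθ=0.995392282
temp = (F + m·l·θ̇²·sinθ)/(M+m) = (-14.983524 + -0.024536031)/0.819038 = -18.324009424
θ̈ = (g·sinθ − cosθ·temp)/(l·(4/3 − m·cos²θ/(M+m))) = 27.508804011
ẍ = temp − m·l·θ̈·cosθ/(M+m) = -24.620221026
Euler: x'=0.830025285+0.025739·0.515217379=0.843286465, ẋ'=0.515217379+0.025739·-24.620221026=-0.118482490
       θ'=-0.096033966+0.025739·-1.165641236=-0.126036406, θ̇'=-1.165641236+0.025739·27.508804011=-0.457592130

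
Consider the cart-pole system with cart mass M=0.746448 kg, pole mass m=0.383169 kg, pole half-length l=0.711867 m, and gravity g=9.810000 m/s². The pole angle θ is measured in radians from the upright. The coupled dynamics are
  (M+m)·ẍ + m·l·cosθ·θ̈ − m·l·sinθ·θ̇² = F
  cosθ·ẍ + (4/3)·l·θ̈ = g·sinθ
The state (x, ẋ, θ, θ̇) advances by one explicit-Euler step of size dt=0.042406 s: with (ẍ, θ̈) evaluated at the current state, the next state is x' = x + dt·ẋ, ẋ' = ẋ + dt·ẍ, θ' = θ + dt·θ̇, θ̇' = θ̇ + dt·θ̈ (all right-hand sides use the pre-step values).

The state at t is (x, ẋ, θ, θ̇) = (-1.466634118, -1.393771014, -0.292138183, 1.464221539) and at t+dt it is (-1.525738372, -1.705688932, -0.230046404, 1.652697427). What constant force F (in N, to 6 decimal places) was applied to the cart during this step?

F = -6.979537 N

ẍ = (ẋ'−ẋ)/dt = (-1.705688932−-1.393771014)/0.042406 = -7.355514
θ̈ = (θ̇'−θ̇)/dt = (1.652697427−1.464221539)/0.042406 = 4.444557
sinθ=-0.288000, cosθ=0.957630
F = (M+m)·ẍ + m·l·cosθ·θ̈ − m·l·sinθ·θ̇² = -8.308913 + 1.160956 − -0.168421 = -6.979537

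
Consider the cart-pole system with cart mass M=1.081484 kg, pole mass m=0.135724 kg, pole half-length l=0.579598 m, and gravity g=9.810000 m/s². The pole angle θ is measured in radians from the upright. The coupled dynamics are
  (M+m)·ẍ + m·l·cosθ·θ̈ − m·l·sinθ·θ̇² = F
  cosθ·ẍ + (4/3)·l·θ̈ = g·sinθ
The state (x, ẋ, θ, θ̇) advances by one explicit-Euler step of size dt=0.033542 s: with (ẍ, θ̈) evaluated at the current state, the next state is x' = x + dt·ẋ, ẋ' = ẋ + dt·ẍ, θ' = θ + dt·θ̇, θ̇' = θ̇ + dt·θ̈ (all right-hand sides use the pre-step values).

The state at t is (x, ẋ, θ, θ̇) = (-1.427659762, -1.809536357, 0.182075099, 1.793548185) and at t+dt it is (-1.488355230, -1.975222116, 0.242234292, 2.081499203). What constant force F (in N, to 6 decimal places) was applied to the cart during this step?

ẍ = (ẋ'−ẋ)/dt = (-1.975222116−-1.809536357)/0.033542 = -4.939651
θ̈ = (θ̇'−θ̇)/dt = (2.081499203−1.793548185)/0.033542 = 8.584790
sinθ=0.181071, cosθ=0.983470
F = (M+m)·ẍ + m·l·cosθ·θ̈ − m·l·sinθ·θ̇² = -6.012582 + 0.664162 − 0.045820 = -5.394240

F = -5.394240 N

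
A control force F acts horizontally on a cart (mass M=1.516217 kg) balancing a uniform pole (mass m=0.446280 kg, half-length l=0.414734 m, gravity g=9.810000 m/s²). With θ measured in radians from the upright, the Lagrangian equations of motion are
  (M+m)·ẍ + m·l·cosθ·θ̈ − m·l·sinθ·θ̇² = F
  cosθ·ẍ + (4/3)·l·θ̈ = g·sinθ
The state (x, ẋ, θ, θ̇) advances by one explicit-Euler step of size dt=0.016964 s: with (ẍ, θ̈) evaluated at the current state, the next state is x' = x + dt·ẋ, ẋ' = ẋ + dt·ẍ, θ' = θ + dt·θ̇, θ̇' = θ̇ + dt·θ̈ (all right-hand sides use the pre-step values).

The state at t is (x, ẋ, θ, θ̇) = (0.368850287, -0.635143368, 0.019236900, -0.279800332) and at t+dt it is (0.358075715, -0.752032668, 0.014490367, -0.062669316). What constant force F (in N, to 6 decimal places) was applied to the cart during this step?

F = -11.154140 N

ẍ = (ẋ'−ẋ)/dt = (-0.752032668−-0.635143368)/0.016964 = -6.890433
θ̈ = (θ̇'−θ̇)/dt = (-0.062669316−-0.279800332)/0.016964 = 12.799518
sinθ=0.019236, cosθ=0.999815
F = (M+m)·ẍ + m·l·cosθ·θ̈ − m·l·sinθ·θ̇² = -13.522454 + 2.368592 − 0.000279 = -11.154140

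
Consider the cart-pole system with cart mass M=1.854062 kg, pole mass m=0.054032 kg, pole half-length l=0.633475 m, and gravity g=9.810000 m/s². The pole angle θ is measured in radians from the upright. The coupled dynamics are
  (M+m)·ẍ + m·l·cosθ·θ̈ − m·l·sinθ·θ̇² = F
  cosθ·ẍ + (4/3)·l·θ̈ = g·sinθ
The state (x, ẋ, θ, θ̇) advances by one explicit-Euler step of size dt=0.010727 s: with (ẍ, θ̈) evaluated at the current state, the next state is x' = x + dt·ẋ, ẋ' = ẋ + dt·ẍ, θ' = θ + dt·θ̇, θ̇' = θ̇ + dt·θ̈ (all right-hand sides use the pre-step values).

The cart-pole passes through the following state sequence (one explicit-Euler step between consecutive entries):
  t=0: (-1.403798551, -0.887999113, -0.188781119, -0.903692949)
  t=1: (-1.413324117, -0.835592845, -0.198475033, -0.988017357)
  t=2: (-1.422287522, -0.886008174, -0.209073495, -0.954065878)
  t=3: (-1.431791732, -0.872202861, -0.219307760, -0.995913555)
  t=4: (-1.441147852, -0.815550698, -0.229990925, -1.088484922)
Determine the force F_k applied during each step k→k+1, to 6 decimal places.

step 0→1:
  ẍ = (ẋ'−ẋ)/dt = (-0.835592845−-0.887999113)/0.010727 = 4.885454
  θ̈ = (θ̇'−θ̇)/dt = (-0.988017357−-0.903692949)/0.010727 = -7.860950
  sinθ=-0.187662, cosθ=0.982234
  F = (M+m)·ẍ + m·l·cosθ·θ̈ − m·l·sinθ·θ̇² = 9.321906 + -0.264284 − -0.005246 = 9.062868
step 1→2:
  ẍ = (ẋ'−ẋ)/dt = (-0.886008174−-0.835592845)/0.010727 = -4.699854
  θ̈ = (θ̇'−θ̇)/dt = (-0.954065878−-0.988017357)/0.010727 = 3.165049
  sinθ=-0.197175, cosθ=0.980368
  F = (M+m)·ẍ + m·l·cosθ·θ̈ − m·l·sinθ·θ̇² = -8.967762 + 0.106206 − -0.006588 = -8.854968
step 2→3:
  ẍ = (ẋ'−ẋ)/dt = (-0.872202861−-0.886008174)/0.010727 = 1.286969
  θ̈ = (θ̇'−θ̇)/dt = (-0.995913555−-0.954065878)/0.010727 = -3.901154
  sinθ=-0.207554, cosθ=0.978224
  F = (M+m)·ẍ + m·l·cosθ·θ̈ − m·l·sinθ·θ̇² = 2.455657 + -0.130621 − -0.006466 = 2.331503
step 3→4:
  ẍ = (ẋ'−ẋ)/dt = (-0.815550698−-0.872202861)/0.010727 = 5.281268
  θ̈ = (θ̇'−θ̇)/dt = (-1.088484922−-0.995913555)/0.010727 = -8.629754
  sinθ=-0.217554, cosθ=0.976048
  F = (M+m)·ẍ + m·l·cosθ·θ̈ − m·l·sinθ·θ̇² = 10.077156 + -0.288304 − -0.007386 = 9.796238

F_0 = 9.062868 N
F_1 = -8.854968 N
F_2 = 2.331503 N
F_3 = 9.796238 N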